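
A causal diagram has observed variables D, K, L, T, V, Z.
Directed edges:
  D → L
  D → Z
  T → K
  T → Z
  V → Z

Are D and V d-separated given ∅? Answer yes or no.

Yes — D ⊥ V | ∅.

Bayes-Ball from D | ∅ reaches {L,Z}.
V ∉ reach(D|∅) ⇒ D ⊥ V | ∅.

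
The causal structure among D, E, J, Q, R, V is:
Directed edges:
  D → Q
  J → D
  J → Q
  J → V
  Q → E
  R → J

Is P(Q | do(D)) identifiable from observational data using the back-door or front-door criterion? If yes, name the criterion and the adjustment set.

P(Q|do(D)): backdoor, adjust for {J}.

desc(D)\{D}={E,Q}; candidates ⊆ {J,R,V}.
size 0: {}; under {} D still reaches {E,J,Q,R,V} ∋ Q.
{J}: D⊥Q given {J} in G with D→· removed — back-door holds.
P(Q|do(D)) = Σ_{J} P(Q|D,J)·P(J).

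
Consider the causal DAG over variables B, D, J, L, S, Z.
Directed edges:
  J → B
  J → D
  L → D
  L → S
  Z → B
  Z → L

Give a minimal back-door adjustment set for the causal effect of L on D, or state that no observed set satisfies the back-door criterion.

desc(L)\{L}={D,S}; candidates ⊆ {B,J,Z}.
∅: L⊥D given ∅ in G with L→· removed — back-door holds.

L→D: minimal back-door set ∅.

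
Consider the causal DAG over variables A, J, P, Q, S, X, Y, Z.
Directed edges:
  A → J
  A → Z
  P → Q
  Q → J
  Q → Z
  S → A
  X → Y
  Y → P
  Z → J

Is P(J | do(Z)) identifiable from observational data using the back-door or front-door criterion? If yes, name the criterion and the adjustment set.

desc(Z)\{Z}={J}; candidates ⊆ {A,P,Q,S,X,Y}.
size 0: {}; under {} Z still reaches {A,J,P,Q,S,X,Y} ∋ J.
size 1: {A}, {P}, {Q} …(+3); under {A} Z still reaches {J,P,Q,X,Y} ∋ J.
{A,Q}: Z⊥J given {A,Q} in G with Z→· removed — back-door holds.
P(J|do(Z)) = Σ_{A,Q} P(J|Z,A,Q)·P(A,Q).

P(J|do(Z)): backdoor, adjust for {A, Q}.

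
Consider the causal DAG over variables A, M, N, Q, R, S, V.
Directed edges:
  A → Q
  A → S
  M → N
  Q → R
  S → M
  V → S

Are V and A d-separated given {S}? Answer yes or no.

No — V and A are d-connected given {S}.

Bayes-Ball from V | {S} reaches {A,Q,R}.
A ∈ reach(V|{S}) ⇒ V ⊥̸ A | {S}.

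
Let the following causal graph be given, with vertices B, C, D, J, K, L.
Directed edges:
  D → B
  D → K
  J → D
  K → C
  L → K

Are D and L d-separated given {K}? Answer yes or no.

Bayes-Ball from D | {K} reaches {B,J,L}.
L ∈ reach(D|{K}) ⇒ D ⊥̸ L | {K}.

No — D and L are d-connected given {K}.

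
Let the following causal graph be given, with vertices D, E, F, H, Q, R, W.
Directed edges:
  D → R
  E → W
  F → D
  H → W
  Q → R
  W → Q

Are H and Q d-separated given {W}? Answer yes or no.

Bayes-Ball from H | {W} reaches {E}.
Q ∉ reach(H|{W}) ⇒ H ⊥ Q | {W}.

Yes — H ⊥ Q | {W}.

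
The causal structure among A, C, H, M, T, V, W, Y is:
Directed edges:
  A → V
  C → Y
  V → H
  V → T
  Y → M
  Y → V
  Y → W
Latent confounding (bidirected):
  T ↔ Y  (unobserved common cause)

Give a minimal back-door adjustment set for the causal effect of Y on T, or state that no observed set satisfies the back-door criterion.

desc(Y)\{Y}={H,M,T,V,W}; candidates ⊆ {A,C}.
Y↔T: latent back-door arc(s) into Y.
size 0: {}; under {} Y still reaches {C,T} ∋ T.
size 1: {A}, {C}; under {A} Y still reaches {C,T} ∋ T.
size 2: {A,C}; under {A,C} Y still reaches {T} ∋ T.
Y↔T cannot be blocked by any observed set — no back-door set.

Y→T: no observed back-door set.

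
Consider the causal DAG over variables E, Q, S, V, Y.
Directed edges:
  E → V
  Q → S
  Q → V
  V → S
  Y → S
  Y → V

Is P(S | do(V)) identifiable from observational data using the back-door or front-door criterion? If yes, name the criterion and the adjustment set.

desc(V)\{V}={S}; candidates ⊆ {E,Q,Y}.
size 0: {}; under {} V still reaches {E,Q,S,Y} ∋ S.
size 1: {E}, {Q}, {Y}; under {E} V still reaches {Q,S,Y} ∋ S.
{Q,Y}: V⊥S given {Q,Y} in G with V→· removed — back-door holds.
P(S|do(V)) = Σ_{Q,Y} P(S|V,Q,Y)·P(Q,Y).

P(S|do(V)): backdoor, adjust for {Q, Y}.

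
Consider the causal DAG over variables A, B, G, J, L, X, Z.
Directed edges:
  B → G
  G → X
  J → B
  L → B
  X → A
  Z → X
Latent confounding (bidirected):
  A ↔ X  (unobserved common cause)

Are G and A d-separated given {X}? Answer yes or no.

Bayes-Ball from G | {X} reaches {A,B,J,L,Z}.
A ∈ reach(G|{X}) ⇒ G ⊥̸ A | {X}.

No — G and A are d-connected given {X}.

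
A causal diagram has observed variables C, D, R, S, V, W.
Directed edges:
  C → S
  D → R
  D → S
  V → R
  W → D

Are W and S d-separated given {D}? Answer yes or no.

Bayes-Ball from W | {D} reaches ∅.
S ∉ reach(W|{D}) ⇒ W ⊥ S | {D}.

Yes — W ⊥ S | {D}.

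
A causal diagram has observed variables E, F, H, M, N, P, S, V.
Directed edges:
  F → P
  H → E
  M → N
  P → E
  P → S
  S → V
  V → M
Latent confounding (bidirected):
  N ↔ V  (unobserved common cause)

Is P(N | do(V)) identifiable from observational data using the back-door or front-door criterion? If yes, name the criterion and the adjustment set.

P(N|do(V)): frontdoor, adjust for {M}.

desc(V)\{V}={M,N}; candidates ⊆ {E,F,H,P,S}.
V↔N: latent back-door arc(s) into V.
size 0: {}; under {} V still reaches {E,F,N,P,S} ∋ N.
size 1: {E}, {F}, {H} …(+2); under {E} V still reaches {F,H,N,P,S} ∋ N.
size 2: {E,F}, {E,H}, {E,P} …(+7); under {E,F} V still reaches {H,N,P,S} ∋ N.
V↔N cannot be blocked by any observed set — no back-door set.
{M}: (i) intercepts every directed V→N path; (ii) no back-door V→{M}; (iii) {V} blocks every back-door {M}→N. Front-door holds.
P(N|do(V)) = Σ_{M} P(M|V) Σ_{V'} P(N|M,V')P(V').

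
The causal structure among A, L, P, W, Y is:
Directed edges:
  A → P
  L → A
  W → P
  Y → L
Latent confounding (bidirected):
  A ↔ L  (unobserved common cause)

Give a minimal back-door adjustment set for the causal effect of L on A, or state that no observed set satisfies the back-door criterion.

desc(L)\{L}={A,P}; candidates ⊆ {W,Y}.
L↔A: latent back-door arc(s) into L.
size 0: {}; under {} L still reaches {A,P,Y} ∋ A.
size 1: {W}, {Y}; under {W} L still reaches {A,P,Y} ∋ A.
size 2: {W,Y}; under {W,Y} L still reaches {A,P} ∋ A.
L↔A cannot be blocked by any observed set — no back-door set.

L→A: no observed back-door set.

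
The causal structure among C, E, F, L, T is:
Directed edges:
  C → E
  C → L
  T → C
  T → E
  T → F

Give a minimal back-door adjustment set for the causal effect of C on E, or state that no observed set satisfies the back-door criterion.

desc(C)\{C}={E,L}; candidates ⊆ {F,T}.
size 0: {}; under {} C still reaches {E,F,T} ∋ E.
{T}: C⊥E given {T} in G with C→· removed — back-door holds.

C→E: minimal back-door set {T}.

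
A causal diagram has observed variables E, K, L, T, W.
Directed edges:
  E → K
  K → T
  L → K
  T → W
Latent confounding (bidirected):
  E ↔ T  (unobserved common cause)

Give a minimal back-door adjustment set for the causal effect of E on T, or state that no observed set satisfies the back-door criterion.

desc(E)\{E}={K,T,W}; candidates ⊆ {L}.
E↔T: latent back-door arc(s) into E.
size 0: {}; under {} E still reaches {T,W} ∋ T.
size 1: {L}; under {L} E still reaches {T,W} ∋ T.
E↔T cannot be blocked by any observed set — no back-door set.

E→T: no observed back-door set.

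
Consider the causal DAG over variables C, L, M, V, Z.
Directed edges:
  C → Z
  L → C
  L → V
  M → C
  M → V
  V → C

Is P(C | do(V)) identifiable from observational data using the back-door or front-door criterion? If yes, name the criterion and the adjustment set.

desc(V)\{V}={C,Z}; candidates ⊆ {L,M}.
size 0: {}; under {} V still reaches {C,L,M,Z} ∋ C.
size 1: {L}, {M}; under {L} V still reaches {C,M,Z} ∋ C.
{L,M}: V⊥C given {L,M} in G with V→· removed — back-door holds.
P(C|do(V)) = Σ_{L,M} P(C|V,L,M)·P(L,M).

P(C|do(V)): backdoor, adjust for {L, M}.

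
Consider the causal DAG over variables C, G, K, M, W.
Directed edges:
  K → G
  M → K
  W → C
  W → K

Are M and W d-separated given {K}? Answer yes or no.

Bayes-Ball from M | {K} reaches {C,W}.
W ∈ reach(M|{K}) ⇒ M ⊥̸ W | {K}.

No — M and W are d-connected given {K}.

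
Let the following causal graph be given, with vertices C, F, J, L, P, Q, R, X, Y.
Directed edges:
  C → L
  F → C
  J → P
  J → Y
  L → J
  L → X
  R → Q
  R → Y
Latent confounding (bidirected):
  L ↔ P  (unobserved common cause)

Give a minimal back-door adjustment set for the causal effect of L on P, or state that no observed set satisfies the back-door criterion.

desc(L)\{L}={J,P,X,Y}; candidates ⊆ {C,F,Q,R}.
L↔P: latent back-door arc(s) into L.
size 0: {}; under {} L still reaches {C,F,P} ∋ P.
size 1: {C}, {F}, {Q} …(+1); under {C} L still reaches {P} ∋ P.
size 2: {C,F}, {C,Q}, {C,R} …(+3); under {C,F} L still reaches {P} ∋ P.
L↔P cannot be blocked by any observed set — no back-door set.

L→P: no observed back-door set.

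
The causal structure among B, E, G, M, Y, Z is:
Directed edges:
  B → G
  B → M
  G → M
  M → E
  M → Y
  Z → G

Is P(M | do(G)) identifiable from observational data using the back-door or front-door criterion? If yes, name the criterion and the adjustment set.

desc(G)\{G}={E,M,Y}; candidates ⊆ {B,Z}.
size 0: {}; under {} G still reaches {B,E,M,Y,Z} ∋ M.
{B}: G⊥M given {B} in G with G→· removed — back-door holds.
P(M|do(G)) = Σ_{B} P(M|G,B)·P(B).

P(M|do(G)): backdoor, adjust for {B}.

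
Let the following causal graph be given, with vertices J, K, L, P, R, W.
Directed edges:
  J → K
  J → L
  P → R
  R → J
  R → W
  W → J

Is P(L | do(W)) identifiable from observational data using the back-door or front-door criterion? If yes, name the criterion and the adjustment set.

P(L|do(W)): backdoor, adjust for {R}.

desc(W)\{W}={J,K,L}; candidates ⊆ {P,R}.
size 0: {}; under {} W still reaches {J,K,L,P,R} ∋ L.
{R}: W⊥L given {R} in G with W→· removed — back-door holds.
P(L|do(W)) = Σ_{R} P(L|W,R)·P(R).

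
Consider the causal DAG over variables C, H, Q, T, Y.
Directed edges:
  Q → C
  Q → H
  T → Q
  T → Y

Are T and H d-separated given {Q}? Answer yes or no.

Bayes-Ball from T | {Q} reaches {Y}.
H ∉ reach(T|{Q}) ⇒ T ⊥ H | {Q}.

Yes — T ⊥ H | {Q}.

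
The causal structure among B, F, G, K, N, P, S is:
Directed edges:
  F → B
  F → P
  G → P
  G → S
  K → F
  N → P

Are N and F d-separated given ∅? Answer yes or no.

Yes — N ⊥ F | ∅.

Bayes-Ball from N | ∅ reaches {P}.
F ∉ reach(N|∅) ⇒ N ⊥ F | ∅.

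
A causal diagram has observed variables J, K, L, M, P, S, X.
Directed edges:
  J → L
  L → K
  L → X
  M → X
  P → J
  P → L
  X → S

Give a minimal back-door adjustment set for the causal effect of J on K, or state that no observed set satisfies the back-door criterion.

J→K: minimal back-door set {P}.

desc(J)\{J}={K,L,S,X}; candidates ⊆ {M,P}.
size 0: {}; under {} J still reaches {K,L,P,S,X} ∋ K.
{P}: J⊥K given {P} in G with J→· removed — back-door holds.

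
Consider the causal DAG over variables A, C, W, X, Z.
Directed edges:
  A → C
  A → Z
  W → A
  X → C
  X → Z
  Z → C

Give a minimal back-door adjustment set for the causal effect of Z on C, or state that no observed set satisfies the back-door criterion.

desc(Z)\{Z}={C}; candidates ⊆ {A,W,X}.
size 0: {}; under {} Z still reaches {A,C,W,X} ∋ C.
size 1: {A}, {W}, {X}; under {A} Z still reaches {C,X} ∋ C.
{A,X}: Z⊥C given {A,X} in G with Z→· removed — back-door holds.

Z→C: minimal back-door set {A, X}.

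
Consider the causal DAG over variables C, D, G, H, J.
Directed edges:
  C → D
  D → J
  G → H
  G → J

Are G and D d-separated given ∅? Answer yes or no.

Yes — G ⊥ D | ∅.

Bayes-Ball from G | ∅ reaches {H,J}.
D ∉ reach(G|∅) ⇒ G ⊥ D | ∅.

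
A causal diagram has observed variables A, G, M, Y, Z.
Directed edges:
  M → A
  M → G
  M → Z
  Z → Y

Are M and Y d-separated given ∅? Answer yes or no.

No — M and Y are d-connected given ∅.

Bayes-Ball from M | ∅ reaches {A,G,Y,Z}.
Y ∈ reach(M|∅) ⇒ M ⊥̸ Y | ∅.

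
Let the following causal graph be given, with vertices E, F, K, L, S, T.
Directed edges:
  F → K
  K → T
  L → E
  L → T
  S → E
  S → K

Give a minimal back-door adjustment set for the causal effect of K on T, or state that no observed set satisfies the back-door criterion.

K→T: minimal back-door set ∅.

desc(K)\{K}={T}; candidates ⊆ {E,F,L,S}.
∅: K⊥T given ∅ in G with K→· removed — back-door holds.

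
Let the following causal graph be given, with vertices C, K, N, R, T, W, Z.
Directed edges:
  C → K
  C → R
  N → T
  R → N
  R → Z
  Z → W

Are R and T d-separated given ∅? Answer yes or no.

Bayes-Ball from R | ∅ reaches {C,K,N,T,W,Z}.
T ∈ reach(R|∅) ⇒ R ⊥̸ T | ∅.

No — R and T are d-connected given ∅.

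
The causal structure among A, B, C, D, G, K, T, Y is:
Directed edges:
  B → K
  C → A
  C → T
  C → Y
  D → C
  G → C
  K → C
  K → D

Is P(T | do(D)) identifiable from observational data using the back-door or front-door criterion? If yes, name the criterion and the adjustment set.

P(T|do(D)): backdoor, adjust for {K}.

desc(D)\{D}={A,C,T,Y}; candidates ⊆ {B,G,K}.
size 0: {}; under {} D still reaches {A,B,C,K,T,Y} ∋ T.
{K}: D⊥T given {K} in G with D→· removed — back-door holds.
P(T|do(D)) = Σ_{K} P(T|D,K)·P(K).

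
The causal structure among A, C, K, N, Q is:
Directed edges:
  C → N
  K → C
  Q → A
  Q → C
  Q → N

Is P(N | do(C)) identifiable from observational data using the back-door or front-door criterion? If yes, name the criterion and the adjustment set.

desc(C)\{C}={N}; candidates ⊆ {A,K,Q}.
size 0: {}; under {} C still reaches {A,K,N,Q} ∋ N.
{Q}: C⊥N given {Q} in G with C→· removed — back-door holds.
P(N|do(C)) = Σ_{Q} P(N|C,Q)·P(Q).

P(N|do(C)): backdoor, adjust for {Q}.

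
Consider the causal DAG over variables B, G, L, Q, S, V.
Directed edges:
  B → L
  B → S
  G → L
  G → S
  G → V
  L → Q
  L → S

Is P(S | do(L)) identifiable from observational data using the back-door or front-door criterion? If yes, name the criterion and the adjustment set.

desc(L)\{L}={Q,S}; candidates ⊆ {B,G,V}.
size 0: {}; under {} L still reaches {B,G,S,V} ∋ S.
size 1: {B}, {G}, {V}; under {B} L still reaches {G,S,V} ∋ S.
{B,G}: L⊥S given {B,G} in G with L→· removed — back-door holds.
P(S|do(L)) = Σ_{B,G} P(S|L,B,G)·P(B,G).

P(S|do(L)): backdoor, adjust for {B, G}.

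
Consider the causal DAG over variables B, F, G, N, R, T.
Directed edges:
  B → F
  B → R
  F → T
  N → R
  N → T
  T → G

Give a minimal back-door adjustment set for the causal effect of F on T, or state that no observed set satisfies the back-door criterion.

desc(F)\{F}={G,T}; candidates ⊆ {B,N,R}.
∅: F⊥T given ∅ in G with F→· removed — back-door holds.

F→T: minimal back-door set ∅.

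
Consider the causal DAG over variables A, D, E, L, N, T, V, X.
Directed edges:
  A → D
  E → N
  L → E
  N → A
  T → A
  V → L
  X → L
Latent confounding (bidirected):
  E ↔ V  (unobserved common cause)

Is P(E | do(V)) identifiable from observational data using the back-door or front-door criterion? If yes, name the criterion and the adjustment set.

desc(V)\{V}={A,D,E,L,N}; candidates ⊆ {T,X}.
V↔E: latent back-door arc(s) into V.
size 0: {}; under {} V still reaches {A,D,E,N} ∋ E.
size 1: {T}, {X}; under {T} V still reaches {A,D,E,N} ∋ E.
size 2: {T,X}; under {T,X} V still reaches {A,D,E,N} ∋ E.
V↔E cannot be blocked by any observed set — no back-door set.
{L}: (i) intercepts every directed V→E path; (ii) no back-door V→{L}; (iii) {V} blocks every back-door {L}→E. Front-door holds.
P(E|do(V)) = Σ_{L} P(L|V) Σ_{V'} P(E|L,V')P(V').

P(E|do(V)): frontdoor, adjust for {L}.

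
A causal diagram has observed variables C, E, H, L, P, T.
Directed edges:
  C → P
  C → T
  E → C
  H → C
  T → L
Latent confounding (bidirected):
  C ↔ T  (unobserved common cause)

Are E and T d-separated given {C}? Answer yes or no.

Bayes-Ball from E | {C} reaches {H,L,T}.
T ∈ reach(E|{C}) ⇒ E ⊥̸ T | {C}.

No — E and T are d-connected given {C}.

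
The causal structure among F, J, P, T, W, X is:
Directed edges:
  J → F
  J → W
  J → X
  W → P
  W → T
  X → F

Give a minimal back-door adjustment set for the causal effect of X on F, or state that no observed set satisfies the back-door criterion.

desc(X)\{X}={F}; candidates ⊆ {J,P,T,W}.
size 0: {}; under {} X still reaches {F,J,P,T,W} ∋ F.
{J}: X⊥F given {J} in G with X→· removed — back-door holds.

X→F: minimal back-door set {J}.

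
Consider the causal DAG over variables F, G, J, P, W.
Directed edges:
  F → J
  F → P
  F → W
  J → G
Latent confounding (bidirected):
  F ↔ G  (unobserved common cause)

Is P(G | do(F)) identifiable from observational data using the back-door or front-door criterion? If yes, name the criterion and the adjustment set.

P(G|do(F)): frontdoor, adjust for {J}.

desc(F)\{F}={G,J,P,W}; candidates ⊆ {—}.
F↔G: latent back-door arc(s) into F.
size 0: {}; under {} F still reaches {G} ∋ G.
F↔G cannot be blocked by any observed set — no back-door set.
{J}: (i) intercepts every directed F→G path; (ii) no back-door F→{J}; (iii) {F} blocks every back-door {J}→G. Front-door holds.
P(G|do(F)) = Σ_{J} P(J|F) Σ_{F'} P(G|J,F')P(F').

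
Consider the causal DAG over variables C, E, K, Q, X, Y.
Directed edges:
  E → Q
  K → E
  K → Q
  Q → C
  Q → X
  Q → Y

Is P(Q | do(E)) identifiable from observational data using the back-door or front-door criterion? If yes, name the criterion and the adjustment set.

P(Q|do(E)): backdoor, adjust for {K}.

desc(E)\{E}={C,Q,X,Y}; candidates ⊆ {K}.
size 0: {}; under {} E still reaches {C,K,Q,X,Y} ∋ Q.
{K}: E⊥Q given {K} in G with E→· removed — back-door holds.
P(Q|do(E)) = Σ_{K} P(Q|E,K)·P(K).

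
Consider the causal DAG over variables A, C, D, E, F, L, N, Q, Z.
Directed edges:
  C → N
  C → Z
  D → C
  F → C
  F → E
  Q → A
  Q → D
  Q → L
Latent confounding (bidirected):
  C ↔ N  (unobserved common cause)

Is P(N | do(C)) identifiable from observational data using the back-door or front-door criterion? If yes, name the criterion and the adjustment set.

desc(C)\{C}={N,Z}; candidates ⊆ {A,D,E,F,L,Q}.
C↔N: latent back-door arc(s) into C.
size 0: {}; under {} C still reaches {A,D,E,F,L,N,Q} ∋ N.
size 1: {A}, {D}, {E} …(+3); under {A} C still reaches {D,E,F,L,N,Q} ∋ N.
size 2: {A,D}, {A,E}, {A,F} …(+12); under {A,D} C still reaches {E,F,N} ∋ N.
C↔N cannot be blocked by any observed set — no back-door set.
No mediator lies on a directed C→…→N path.
Neither criterion identifies P(N|do(C)) in this graph.

P(N|do(C)): not identifiable (no BD/FD set).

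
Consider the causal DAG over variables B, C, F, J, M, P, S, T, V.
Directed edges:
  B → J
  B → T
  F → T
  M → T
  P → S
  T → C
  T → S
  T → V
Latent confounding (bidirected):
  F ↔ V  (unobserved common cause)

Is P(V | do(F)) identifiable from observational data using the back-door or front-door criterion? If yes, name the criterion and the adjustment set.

desc(F)\{F}={C,S,T,V}; candidates ⊆ {B,J,M,P}.
F↔V: latent back-door arc(s) into F.
size 0: {}; under {} F still reaches {V} ∋ V.
size 1: {B}, {J}, {M} …(+1); under {B} F still reaches {V} ∋ V.
size 2: {B,J}, {B,M}, {B,P} …(+3); under {B,J} F still reaches {V} ∋ V.
F↔V cannot be blocked by any observed set — no back-door set.
{T}: (i) intercepts every directed F→V path; (ii) no back-door F→{T}; (iii) {F} blocks every back-door {T}→V. Front-door holds.
P(V|do(F)) = Σ_{T} P(T|F) Σ_{F'} P(V|T,F')P(F').

P(V|do(F)): frontdoor, adjust for {T}.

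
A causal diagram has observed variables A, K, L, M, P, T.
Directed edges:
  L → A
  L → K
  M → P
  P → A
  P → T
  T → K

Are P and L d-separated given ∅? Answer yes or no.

Bayes-Ball from P | ∅ reaches {A,K,M,T}.
L ∉ reach(P|∅) ⇒ P ⊥ L | ∅.

Yes — P ⊥ L | ∅.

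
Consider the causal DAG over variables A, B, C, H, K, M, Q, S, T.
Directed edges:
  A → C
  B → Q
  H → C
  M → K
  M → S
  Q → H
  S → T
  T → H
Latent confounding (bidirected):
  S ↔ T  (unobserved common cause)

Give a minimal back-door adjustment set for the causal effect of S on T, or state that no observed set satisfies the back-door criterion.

S→T: no observed back-door set.

desc(S)\{S}={C,H,T}; candidates ⊆ {A,B,K,M,Q}.
S↔T: latent back-door arc(s) into S.
size 0: {}; under {} S still reaches {C,H,K,M,T} ∋ T.
size 1: {A}, {B}, {K} …(+2); under {A} S still reaches {C,H,K,M,T} ∋ T.
size 2: {A,B}, {A,K}, {A,M} …(+7); under {A,B} S still reaches {C,H,K,M,T} ∋ T.
S↔T cannot be blocked by any observed set — no back-door set.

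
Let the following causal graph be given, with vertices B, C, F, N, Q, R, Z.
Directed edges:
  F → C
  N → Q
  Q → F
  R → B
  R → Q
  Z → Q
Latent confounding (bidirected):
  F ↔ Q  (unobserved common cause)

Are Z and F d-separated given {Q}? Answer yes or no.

No — Z and F are d-connected given {Q}.

Bayes-Ball from Z | {Q} reaches {B,C,F,N,R}.
F ∈ reach(Z|{Q}) ⇒ Z ⊥̸ F | {Q}.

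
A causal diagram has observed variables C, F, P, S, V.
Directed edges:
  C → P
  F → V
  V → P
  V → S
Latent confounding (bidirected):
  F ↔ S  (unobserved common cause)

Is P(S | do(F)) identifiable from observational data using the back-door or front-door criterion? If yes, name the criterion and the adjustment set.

P(S|do(F)): frontdoor, adjust for {V}.

desc(F)\{F}={P,S,V}; candidates ⊆ {C}.
F↔S: latent back-door arc(s) into F.
size 0: {}; under {} F still reaches {S} ∋ S.
size 1: {C}; under {C} F still reaches {S} ∋ S.
F↔S cannot be blocked by any observed set — no back-door set.
{V}: (i) intercepts every directed F→S path; (ii) no back-door F→{V}; (iii) {F} blocks every back-door {V}→S. Front-door holds.
P(S|do(F)) = Σ_{V} P(V|F) Σ_{F'} P(S|V,F')P(F').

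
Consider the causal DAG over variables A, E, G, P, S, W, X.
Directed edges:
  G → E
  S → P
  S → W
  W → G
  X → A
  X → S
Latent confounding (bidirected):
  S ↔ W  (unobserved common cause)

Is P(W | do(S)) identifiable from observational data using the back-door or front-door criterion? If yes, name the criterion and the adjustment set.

desc(S)\{S}={E,G,P,W}; candidates ⊆ {A,X}.
S↔W: latent back-door arc(s) into S.
size 0: {}; under {} S still reaches {A,E,G,W,X} ∋ W.
size 1: {A}, {X}; under {A} S still reaches {E,G,W,X} ∋ W.
size 2: {A,X}; under {A,X} S still reaches {E,G,W} ∋ W.
S↔W cannot be blocked by any observed set — no back-door set.
No mediator lies on a directed S→…→W path.
Neither criterion identifies P(W|do(S)) in this graph.

P(W|do(S)): not identifiable (no BD/FD set).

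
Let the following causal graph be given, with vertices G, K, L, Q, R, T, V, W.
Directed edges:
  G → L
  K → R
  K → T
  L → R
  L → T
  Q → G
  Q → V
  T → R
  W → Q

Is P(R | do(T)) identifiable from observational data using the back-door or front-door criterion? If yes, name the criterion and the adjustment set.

desc(T)\{T}={R}; candidates ⊆ {G,K,L,Q,V,W}.
size 0: {}; under {} T still reaches {G,K,L,Q,R,V,W} ∋ R.
size 1: {G}, {K}, {L} …(+3); under {G} T still reaches {K,L,R} ∋ R.
{K,L}: T⊥R given {K,L} in G with T→· removed — back-door holds.
P(R|do(T)) = Σ_{K,L} P(R|T,K,L)·P(K,L).

P(R|do(T)): backdoor, adjust for {K, L}.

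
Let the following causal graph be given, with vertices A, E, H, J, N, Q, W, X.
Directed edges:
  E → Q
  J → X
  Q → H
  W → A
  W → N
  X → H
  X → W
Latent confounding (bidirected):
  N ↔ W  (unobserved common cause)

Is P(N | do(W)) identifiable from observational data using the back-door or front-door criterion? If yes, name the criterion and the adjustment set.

desc(W)\{W}={A,N}; candidates ⊆ {E,H,J,Q,X}.
W↔N: latent back-door arc(s) into W.
size 0: {}; under {} W still reaches {H,J,N,X} ∋ N.
size 1: {E}, {H}, {J} …(+2); under {E} W still reaches {H,J,N,X} ∋ N.
size 2: {E,H}, {E,J}, {E,Q} …(+7); under {E,H} W still reaches {J,N,Q,X} ∋ N.
W↔N cannot be blocked by any observed set — no back-door set.
No mediator lies on a directed W→…→N path.
Neither criterion identifies P(N|do(W)) in this graph.

P(N|do(W)): not identifiable (no BD/FD set).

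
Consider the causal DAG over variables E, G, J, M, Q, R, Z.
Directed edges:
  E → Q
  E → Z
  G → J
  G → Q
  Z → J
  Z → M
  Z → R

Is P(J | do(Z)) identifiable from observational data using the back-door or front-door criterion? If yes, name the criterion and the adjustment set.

desc(Z)\{Z}={J,M,R}; candidates ⊆ {E,G,Q}.
∅: Z⊥J given ∅ in G with Z→· removed — back-door holds.
P(J|do(Z)) = P(J|Z) — no adjustment needed.

P(J|do(Z)): backdoor, adjust for ∅.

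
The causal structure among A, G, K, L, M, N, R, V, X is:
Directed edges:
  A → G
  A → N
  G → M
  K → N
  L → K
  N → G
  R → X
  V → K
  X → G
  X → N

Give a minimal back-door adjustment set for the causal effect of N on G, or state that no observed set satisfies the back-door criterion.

N→G: minimal back-door set {A, X}.

desc(N)\{N}={G,M}; candidates ⊆ {A,K,L,R,V,X}.
size 0: {}; under {} N still reaches {A,G,K,L,M,R,V,X} ∋ G.
size 1: {A}, {K}, {L} …(+3); under {A} N still reaches {G,K,L,M,R,V,X} ∋ G.
{A,X}: N⊥G given {A,X} in G with N→· removed — back-door holds.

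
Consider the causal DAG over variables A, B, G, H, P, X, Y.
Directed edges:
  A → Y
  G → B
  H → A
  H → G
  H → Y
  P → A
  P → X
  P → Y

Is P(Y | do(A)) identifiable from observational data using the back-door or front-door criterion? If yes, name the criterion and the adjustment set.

P(Y|do(A)): backdoor, adjust for {H, P}.

desc(A)\{A}={Y}; candidates ⊆ {B,G,H,P,X}.
size 0: {}; under {} A still reaches {B,G,H,P,X,Y} ∋ Y.
size 1: {B}, {G}, {H} …(+2); under {B} A still reaches {G,H,P,X,Y} ∋ Y.
{H,P}: A⊥Y given {H,P} in G with A→· removed — back-door holds.
P(Y|do(A)) = Σ_{H,P} P(Y|A,H,P)·P(H,P).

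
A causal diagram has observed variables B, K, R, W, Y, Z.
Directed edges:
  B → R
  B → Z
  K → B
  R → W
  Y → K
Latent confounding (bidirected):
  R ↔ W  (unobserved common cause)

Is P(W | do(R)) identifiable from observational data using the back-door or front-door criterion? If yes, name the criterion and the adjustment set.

desc(R)\{R}={W}; candidates ⊆ {B,K,Y,Z}.
R↔W: latent back-door arc(s) into R.
size 0: {}; under {} R still reaches {B,K,W,Y,Z} ∋ W.
size 1: {B}, {K}, {Y} …(+1); under {B} R still reaches {W} ∋ W.
size 2: {B,K}, {B,Y}, {B,Z} …(+3); under {B,K} R still reaches {W} ∋ W.
R↔W cannot be blocked by any observed set — no back-door set.
No mediator lies on a directed R→…→W path.
Neither criterion identifies P(W|do(R)) in this graph.

P(W|do(R)): not identifiable (no BD/FD set).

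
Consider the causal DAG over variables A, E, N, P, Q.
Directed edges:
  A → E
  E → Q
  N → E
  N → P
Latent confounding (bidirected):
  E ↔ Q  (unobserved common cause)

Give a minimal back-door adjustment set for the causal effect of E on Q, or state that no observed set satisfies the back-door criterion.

desc(E)\{E}={Q}; candidates ⊆ {A,N,P}.
E↔Q: latent back-door arc(s) into E.
size 0: {}; under {} E still reaches {A,N,P,Q} ∋ Q.
size 1: {A}, {N}, {P}; under {A} E still reaches {N,P,Q} ∋ Q.
size 2: {A,N}, {A,P}, {N,P}; under {A,N} E still reaches {Q} ∋ Q.
E↔Q cannot be blocked by any observed set — no back-door set.

E→Q: no observed back-door set.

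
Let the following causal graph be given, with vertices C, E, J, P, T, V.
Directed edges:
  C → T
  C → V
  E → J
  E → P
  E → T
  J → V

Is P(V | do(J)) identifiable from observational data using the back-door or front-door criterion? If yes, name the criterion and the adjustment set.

P(V|do(J)): backdoor, adjust for ∅.

desc(J)\{J}={V}; candidates ⊆ {C,E,P,T}.
∅: J⊥V given ∅ in G with J→· removed — back-door holds.
P(V|do(J)) = P(V|J) — no adjustment needed.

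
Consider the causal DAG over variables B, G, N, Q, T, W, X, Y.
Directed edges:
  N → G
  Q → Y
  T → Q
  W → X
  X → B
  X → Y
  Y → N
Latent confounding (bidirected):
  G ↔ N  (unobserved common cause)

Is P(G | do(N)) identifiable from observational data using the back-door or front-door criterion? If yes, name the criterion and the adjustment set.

P(G|do(N)): not identifiable (no BD/FD set).

desc(N)\{N}={G}; candidates ⊆ {B,Q,T,W,X,Y}.
N↔G: latent back-door arc(s) into N.
size 0: {}; under {} N still reaches {B,G,Q,T,W,X,Y} ∋ G.
size 1: {B}, {Q}, {T} …(+3); under {B} N still reaches {G,Q,T,W,X,Y} ∋ G.
size 2: {B,Q}, {B,T}, {B,W} …(+12); under {B,Q} N still reaches {G,W,X,Y} ∋ G.
N↔G cannot be blocked by any observed set — no back-door set.
No mediator lies on a directed N→…→G path.
Neither criterion identifies P(G|do(N)) in this graph.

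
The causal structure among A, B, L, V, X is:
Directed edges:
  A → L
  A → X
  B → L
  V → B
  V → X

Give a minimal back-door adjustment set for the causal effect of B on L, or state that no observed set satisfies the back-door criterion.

desc(B)\{B}={L}; candidates ⊆ {A,V,X}.
∅: B⊥L given ∅ in G with B→· removed — back-door holds.

B→L: minimal back-door set ∅.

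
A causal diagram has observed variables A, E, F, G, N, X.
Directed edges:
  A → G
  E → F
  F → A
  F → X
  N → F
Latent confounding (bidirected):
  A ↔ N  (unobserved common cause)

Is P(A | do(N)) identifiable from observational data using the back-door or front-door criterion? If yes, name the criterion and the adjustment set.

desc(N)\{N}={A,F,G,X}; candidates ⊆ {E}.
N↔A: latent back-door arc(s) into N.
size 0: {}; under {} N still reaches {A,G} ∋ A.
size 1: {E}; under {E} N still reaches {A,G} ∋ A.
N↔A cannot be blocked by any observed set — no back-door set.
{F}: (i) intercepts every directed N→A path; (ii) no back-door N→{F}; (iii) {N} blocks every back-door {F}→A. Front-door holds.
P(A|do(N)) = Σ_{F} P(F|N) Σ_{N'} P(A|F,N')P(N').

P(A|do(N)): frontdoor, adjust for {F}.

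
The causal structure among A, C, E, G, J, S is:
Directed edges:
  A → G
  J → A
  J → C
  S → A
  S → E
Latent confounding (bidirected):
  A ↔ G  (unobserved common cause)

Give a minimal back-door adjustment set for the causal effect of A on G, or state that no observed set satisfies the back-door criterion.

desc(A)\{A}={G}; candidates ⊆ {C,E,J,S}.
A↔G: latent back-door arc(s) into A.
size 0: {}; under {} A still reaches {C,E,G,J,S} ∋ G.
size 1: {C}, {E}, {J} …(+1); under {C} A still reaches {E,G,J,S} ∋ G.
size 2: {C,E}, {C,J}, {C,S} …(+3); under {C,E} A still reaches {G,J,S} ∋ G.
A↔G cannot be blocked by any observed set — no back-door set.

A→G: no observed back-door set.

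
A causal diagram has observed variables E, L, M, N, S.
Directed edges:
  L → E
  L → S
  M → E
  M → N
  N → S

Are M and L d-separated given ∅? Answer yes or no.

Yes — M ⊥ L | ∅.

Bayes-Ball from M | ∅ reaches {E,N,S}.
L ∉ reach(M|∅) ⇒ M ⊥ L | ∅.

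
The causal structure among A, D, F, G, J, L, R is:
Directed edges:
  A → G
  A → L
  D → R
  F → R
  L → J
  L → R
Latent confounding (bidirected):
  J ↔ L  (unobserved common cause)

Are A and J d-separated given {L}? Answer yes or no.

No — A and J are d-connected given {L}.

Bayes-Ball from A | {L} reaches {G,J}.
J ∈ reach(A|{L}) ⇒ A ⊥̸ J | {L}.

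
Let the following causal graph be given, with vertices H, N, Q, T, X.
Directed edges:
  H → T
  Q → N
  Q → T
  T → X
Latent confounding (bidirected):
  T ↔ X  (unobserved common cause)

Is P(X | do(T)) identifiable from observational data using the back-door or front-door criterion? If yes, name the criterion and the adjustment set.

desc(T)\{T}={X}; candidates ⊆ {H,N,Q}.
T↔X: latent back-door arc(s) into T.
size 0: {}; under {} T still reaches {H,N,Q,X} ∋ X.
size 1: {H}, {N}, {Q}; under {H} T still reaches {N,Q,X} ∋ X.
size 2: {H,N}, {H,Q}, {N,Q}; under {H,N} T still reaches {Q,X} ∋ X.
T↔X cannot be blocked by any observed set — no back-door set.
No mediator lies on a directed T→…→X path.
Neither criterion identifies P(X|do(T)) in this graph.

P(X|do(T)): not identifiable (no BD/FD set).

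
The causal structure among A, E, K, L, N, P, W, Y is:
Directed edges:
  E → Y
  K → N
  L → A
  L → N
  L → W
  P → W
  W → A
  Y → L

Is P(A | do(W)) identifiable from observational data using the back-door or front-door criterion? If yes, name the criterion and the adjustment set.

P(A|do(W)): backdoor, adjust for {L}.

desc(W)\{W}={A}; candidates ⊆ {E,K,L,N,P,Y}.
size 0: {}; under {} W still reaches {A,E,L,N,P,Y} ∋ A.
{L}: W⊥A given {L} in G with W→· removed — back-door holds.
P(A|do(W)) = Σ_{L} P(A|W,L)·P(L).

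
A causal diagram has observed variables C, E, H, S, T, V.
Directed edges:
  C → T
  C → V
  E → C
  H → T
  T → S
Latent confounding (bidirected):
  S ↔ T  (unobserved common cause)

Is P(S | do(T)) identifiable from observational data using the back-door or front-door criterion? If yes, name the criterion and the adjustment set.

P(S|do(T)): not identifiable (no BD/FD set).

desc(T)\{T}={S}; candidates ⊆ {C,E,H,V}.
T↔S: latent back-door arc(s) into T.
size 0: {}; under {} T still reaches {C,E,H,S,V} ∋ S.
size 1: {C}, {E}, {H} …(+1); under {C} T still reaches {H,S} ∋ S.
size 2: {C,E}, {C,H}, {C,V} …(+3); under {C,E} T still reaches {H,S} ∋ S.
T↔S cannot be blocked by any observed set — no back-door set.
No mediator lies on a directed T→…→S path.
Neither criterion identifies P(S|do(T)) in this graph.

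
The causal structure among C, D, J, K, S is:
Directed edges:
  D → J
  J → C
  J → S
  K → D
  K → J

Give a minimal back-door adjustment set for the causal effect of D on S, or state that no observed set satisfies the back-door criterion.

desc(D)\{D}={C,J,S}; candidates ⊆ {K}.
size 0: {}; under {} D still reaches {C,J,K,S} ∋ S.
{K}: D⊥S given {K} in G with D→· removed — back-door holds.

D→S: minimal back-door set {K}.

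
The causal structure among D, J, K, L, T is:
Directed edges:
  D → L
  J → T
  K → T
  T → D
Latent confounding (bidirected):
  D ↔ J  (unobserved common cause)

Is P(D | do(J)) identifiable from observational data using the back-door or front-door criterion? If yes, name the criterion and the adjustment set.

P(D|do(J)): frontdoor, adjust for {T}.

desc(J)\{J}={D,L,T}; candidates ⊆ {K}.
J↔D: latent back-door arc(s) into J.
size 0: {}; under {} J still reaches {D,L} ∋ D.
size 1: {K}; under {K} J still reaches {D,L} ∋ D.
J↔D cannot be blocked by any observed set — no back-door set.
{T}: (i) intercepts every directed J→D path; (ii) no back-door J→{T}; (iii) {J} blocks every back-door {T}→D. Front-door holds.
P(D|do(J)) = Σ_{T} P(T|J) Σ_{J'} P(D|T,J')P(J').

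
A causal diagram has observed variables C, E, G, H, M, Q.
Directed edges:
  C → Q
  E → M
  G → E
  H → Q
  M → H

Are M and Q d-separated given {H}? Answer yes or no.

Yes — M ⊥ Q | {H}.

Bayes-Ball from M | {H} reaches {E,G}.
Q ∉ reach(M|{H}) ⇒ M ⊥ Q | {H}.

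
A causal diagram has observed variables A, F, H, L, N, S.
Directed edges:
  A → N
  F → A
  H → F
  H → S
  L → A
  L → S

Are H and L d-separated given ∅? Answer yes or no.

Yes — H ⊥ L | ∅.

Bayes-Ball from H | ∅ reaches {A,F,N,S}.
L ∉ reach(H|∅) ⇒ H ⊥ L | ∅.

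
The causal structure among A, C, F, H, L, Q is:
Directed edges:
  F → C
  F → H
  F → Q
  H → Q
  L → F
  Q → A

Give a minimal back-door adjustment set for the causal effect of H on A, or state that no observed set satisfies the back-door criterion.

desc(H)\{H}={A,Q}; candidates ⊆ {C,F,L}.
size 0: {}; under {} H still reaches {A,C,F,L,Q} ∋ A.
{F}: H⊥A given {F} in G with H→· removed — back-door holds.

H→A: minimal back-door set {F}.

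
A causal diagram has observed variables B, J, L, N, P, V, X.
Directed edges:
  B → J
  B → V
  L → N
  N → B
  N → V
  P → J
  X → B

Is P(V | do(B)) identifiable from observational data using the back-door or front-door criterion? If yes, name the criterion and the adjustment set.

desc(B)\{B}={J,V}; candidates ⊆ {L,N,P,X}.
size 0: {}; under {} B still reaches {L,N,V,X} ∋ V.
{N}: B⊥V given {N} in G with B→· removed — back-door holds.
P(V|do(B)) = Σ_{N} P(V|B,N)·P(N).

P(V|do(B)): backdoor, adjust for {N}.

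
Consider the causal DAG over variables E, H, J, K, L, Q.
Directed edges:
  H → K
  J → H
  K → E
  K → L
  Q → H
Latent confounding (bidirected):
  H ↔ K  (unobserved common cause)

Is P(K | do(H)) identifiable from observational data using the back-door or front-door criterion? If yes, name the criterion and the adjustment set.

P(K|do(H)): not identifiable (no BD/FD set).

desc(H)\{H}={E,K,L}; candidates ⊆ {J,Q}.
H↔K: latent back-door arc(s) into H.
size 0: {}; under {} H still reaches {E,J,K,L,Q} ∋ K.
size 1: {J}, {Q}; under {J} H still reaches {E,K,L,Q} ∋ K.
size 2: {J,Q}; under {J,Q} H still reaches {E,K,L} ∋ K.
H↔K cannot be blocked by any observed set — no back-door set.
No mediator lies on a directed H→…→K path.
Neither criterion identifies P(K|do(H)) in this graph.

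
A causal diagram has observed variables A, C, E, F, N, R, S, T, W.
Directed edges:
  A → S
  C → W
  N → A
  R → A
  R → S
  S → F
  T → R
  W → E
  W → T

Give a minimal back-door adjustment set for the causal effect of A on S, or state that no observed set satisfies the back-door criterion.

A→S: minimal back-door set {R}.

desc(A)\{A}={F,S}; candidates ⊆ {C,E,N,R,T,W}.
size 0: {}; under {} A still reaches {C,E,F,N,R,S,T,W} ∋ S.
{R}: A⊥S given {R} in G with A→· removed — back-door holds.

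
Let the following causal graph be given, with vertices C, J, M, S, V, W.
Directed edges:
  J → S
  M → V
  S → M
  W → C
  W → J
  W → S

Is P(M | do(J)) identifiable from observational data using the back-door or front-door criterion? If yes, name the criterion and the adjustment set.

desc(J)\{J}={M,S,V}; candidates ⊆ {C,W}.
size 0: {}; under {} J still reaches {C,M,S,V,W} ∋ M.
{W}: J⊥M given {W} in G with J→· removed — back-door holds.
P(M|do(J)) = Σ_{W} P(M|J,W)·P(W).

P(M|do(J)): backdoor, adjust for {W}.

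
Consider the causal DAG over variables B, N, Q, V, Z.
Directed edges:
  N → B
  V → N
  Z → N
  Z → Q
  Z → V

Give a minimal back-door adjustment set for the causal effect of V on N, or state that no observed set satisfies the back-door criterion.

V→N: minimal back-door set {Z}.

desc(V)\{V}={B,N}; candidates ⊆ {Q,Z}.
size 0: {}; under {} V still reaches {B,N,Q,Z} ∋ N.
{Z}: V⊥N given {Z} in G with V→· removed — back-door holds.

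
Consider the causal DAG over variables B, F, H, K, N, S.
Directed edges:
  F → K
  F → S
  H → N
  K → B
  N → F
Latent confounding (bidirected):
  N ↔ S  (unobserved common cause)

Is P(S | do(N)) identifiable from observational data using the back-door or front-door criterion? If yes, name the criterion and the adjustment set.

P(S|do(N)): frontdoor, adjust for {F}.

desc(N)\{N}={B,F,K,S}; candidates ⊆ {H}.
N↔S: latent back-door arc(s) into N.
size 0: {}; under {} N still reaches {H,S} ∋ S.
size 1: {H}; under {H} N still reaches {S} ∋ S.
N↔S cannot be blocked by any observed set — no back-door set.
{F}: (i) intercepts every directed N→S path; (ii) no back-door N→{F}; (iii) {N} blocks every back-door {F}→S. Front-door holds.
P(S|do(N)) = Σ_{F} P(F|N) Σ_{N'} P(S|F,N')P(N').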